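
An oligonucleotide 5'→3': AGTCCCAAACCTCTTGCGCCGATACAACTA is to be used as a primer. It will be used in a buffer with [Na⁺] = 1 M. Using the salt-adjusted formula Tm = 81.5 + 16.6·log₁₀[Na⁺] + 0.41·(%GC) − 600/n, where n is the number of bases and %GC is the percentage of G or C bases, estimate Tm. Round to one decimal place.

Length n = 30. Scanning the sequence gives A=9, T=6, C=11, G=4.
G+C = 15, so %GC = 15/30 × 100 = 50%
Salt term: 16.6 × (0) = 0
GC term: 0.41 × 50 = 20.5; length term: −600/30 = −20
Tm = 81.5 + (0) + 20.5 − 20 = 82 → 82.0°C

82.0°C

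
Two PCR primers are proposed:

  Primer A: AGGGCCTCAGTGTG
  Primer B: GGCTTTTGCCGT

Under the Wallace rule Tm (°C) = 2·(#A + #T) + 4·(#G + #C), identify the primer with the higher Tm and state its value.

Primer A, 46°C

Primer A: A+T=5, G+C=9 → Tm = 2(5)+4(9) = 46°C
Primer B: A+T=5, G+C=7 → Tm = 2(5)+4(7) = 38°C
46°C vs 38°C → primer A is higher.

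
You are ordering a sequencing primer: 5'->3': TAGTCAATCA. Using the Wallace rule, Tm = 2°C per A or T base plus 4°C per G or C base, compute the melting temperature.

Base counts: T=3, A=4, G=1, C=2
A+T = 7, G+C = 3
Tm = 2×7 + 4×3 = 26°C

26°C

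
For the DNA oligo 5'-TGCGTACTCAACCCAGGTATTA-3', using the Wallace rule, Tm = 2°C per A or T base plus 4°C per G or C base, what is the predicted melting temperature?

Scanning the sequence gives A=6, C=6, G=4, T=6.
So N_AT = 12 and N_GC = 10.
Tm = 2×12 + 4×10 = 64°C

64°C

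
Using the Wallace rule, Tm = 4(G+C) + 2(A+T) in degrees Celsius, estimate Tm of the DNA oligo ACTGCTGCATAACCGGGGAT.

62°C

C=5, A=5, G=6, T=4
So N_AT = 9 and N_GC = 11.
Tm = 2(9) + 4(11) = 18 + 44 = 62°C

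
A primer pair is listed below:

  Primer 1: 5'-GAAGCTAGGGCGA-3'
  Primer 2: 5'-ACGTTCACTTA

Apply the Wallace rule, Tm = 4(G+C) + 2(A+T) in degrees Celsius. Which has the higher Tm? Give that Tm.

Primer 1: A+T=5, G+C=8 → Tm = 2(5)+4(8) = 42°C
Primer 2: A+T=7, G+C=4 → Tm = 2(7)+4(4) = 30°C
42°C vs 30°C → primer 1 is higher.

Primer 1, 42°C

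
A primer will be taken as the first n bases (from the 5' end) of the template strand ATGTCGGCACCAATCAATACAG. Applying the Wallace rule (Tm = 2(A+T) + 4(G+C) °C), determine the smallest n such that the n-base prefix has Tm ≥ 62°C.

First 21 bases: ATGTCGGCACCAATCAATACA → Tm = 60°C (< 62°C)
First 22 bases: ATGTCGGCACCAATCAATACAG → Tm = 64°C (≥ 62°C)
Since every base adds ≥2°C, Tm only increases with n, so the threshold is first crossed at n = 22.

n = 22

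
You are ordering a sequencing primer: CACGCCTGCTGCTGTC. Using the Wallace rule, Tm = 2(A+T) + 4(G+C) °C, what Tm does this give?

54°C

Base counts: G=4, T=4, A=1, C=7
So N_AT = 5 and N_GC = 11.
Tm = 4·11 + 2·5 = 44 + 10 = 54°C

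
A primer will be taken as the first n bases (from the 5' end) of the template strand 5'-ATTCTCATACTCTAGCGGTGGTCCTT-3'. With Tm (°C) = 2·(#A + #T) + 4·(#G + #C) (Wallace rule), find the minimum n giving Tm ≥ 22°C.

n = 9

First 8 bases: ATTCTCAT → Tm = 20°C (< 22°C)
First 9 bases: ATTCTCATA → Tm = 22°C (≥ 22°C)
Since every base adds ≥2°C, Tm only increases with n, so the threshold is first crossed at n = 9.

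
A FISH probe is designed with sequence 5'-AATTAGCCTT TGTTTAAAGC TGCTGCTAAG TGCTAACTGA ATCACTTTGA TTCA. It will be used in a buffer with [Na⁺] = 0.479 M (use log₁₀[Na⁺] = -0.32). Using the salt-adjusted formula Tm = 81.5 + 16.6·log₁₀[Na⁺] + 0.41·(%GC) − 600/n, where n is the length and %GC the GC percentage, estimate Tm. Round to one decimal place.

Length n = 54. Base counts: C=10, G=9, T=20, A=15
G+C = 19, so %GC = 19/54 × 100 = 35.185%
Salt term: 16.6 × (-0.32) = -5.312
GC term: 0.41 × 35.185 = 14.426; length term: −600/54 = −11.111
Tm = 81.5 + (-5.312) + 14.426 − 11.111 = 79.503 → 79.5°C

79.5°C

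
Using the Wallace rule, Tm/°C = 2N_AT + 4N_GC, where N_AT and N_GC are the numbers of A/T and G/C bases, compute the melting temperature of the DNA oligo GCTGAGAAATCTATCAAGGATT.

60°C

C=3, G=5, A=8, T=6
So N_AT = 14 and N_GC = 8.
Tm = 2(14) + 4(8) = 28 + 32 = 60°C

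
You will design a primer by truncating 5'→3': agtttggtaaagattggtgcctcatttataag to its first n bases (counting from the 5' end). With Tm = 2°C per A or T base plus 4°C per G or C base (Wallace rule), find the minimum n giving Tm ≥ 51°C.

n = 19

First 18 bases: AGTTTGGTAAAGATTGGT → Tm = 48°C (< 51°C)
First 19 bases: AGTTTGGTAAAGATTGGTG → Tm = 52°C (≥ 51°C)
Each additional base adds 2°C (A/T) or 4°C (G/C), so Tm is non-decreasing in n; n = 19 is the first length to reach 51°C.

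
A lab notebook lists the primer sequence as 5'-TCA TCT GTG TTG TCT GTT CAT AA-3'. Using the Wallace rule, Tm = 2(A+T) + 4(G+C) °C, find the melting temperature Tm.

Base counts: G=4, C=4, T=11, A=4
So N_AT = 15 and N_GC = 8.
Tm = 4·8 + 2·15 = 32 + 30 = 62°C

62°C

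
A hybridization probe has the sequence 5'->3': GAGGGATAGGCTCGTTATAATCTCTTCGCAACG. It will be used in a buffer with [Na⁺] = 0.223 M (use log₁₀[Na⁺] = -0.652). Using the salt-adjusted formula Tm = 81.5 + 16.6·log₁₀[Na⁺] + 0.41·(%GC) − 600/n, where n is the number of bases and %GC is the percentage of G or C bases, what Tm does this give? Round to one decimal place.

72.4°C

Length n = 33. G=9, C=7, T=9, A=8
G+C = 16, so %GC = 16/33 × 100 = 48.485%
Salt term: 16.6 × (-0.652) = -10.823
GC term: 0.41 × 48.485 = 19.879; length term: −600/33 = −18.182
Tm = 81.5 + (-10.823) + 19.879 − 18.182 = 72.374 → 72.4°C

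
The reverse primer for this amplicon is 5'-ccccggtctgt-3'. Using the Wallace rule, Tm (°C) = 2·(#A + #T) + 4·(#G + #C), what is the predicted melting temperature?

C=5, G=3, T=3, A=0
A+T = 3, G+C = 8
Tm = 4·8 + 2·3 = 32 + 6 = 38°C

38°C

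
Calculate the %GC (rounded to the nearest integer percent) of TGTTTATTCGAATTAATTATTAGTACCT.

Base counts: C=3, A=8, T=14, G=3
G+C = 3 + 3 = 6 out of 28 bases
%GC = 6/28 × 100 = 21.43% ≈ 21%

21%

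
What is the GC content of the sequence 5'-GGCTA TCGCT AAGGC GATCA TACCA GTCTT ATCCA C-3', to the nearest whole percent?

50%

A=9, C=11, G=7, T=9
G+C = 7 + 11 = 18 out of 36 bases
%GC = 18/36 × 100 = 50% ≈ 50%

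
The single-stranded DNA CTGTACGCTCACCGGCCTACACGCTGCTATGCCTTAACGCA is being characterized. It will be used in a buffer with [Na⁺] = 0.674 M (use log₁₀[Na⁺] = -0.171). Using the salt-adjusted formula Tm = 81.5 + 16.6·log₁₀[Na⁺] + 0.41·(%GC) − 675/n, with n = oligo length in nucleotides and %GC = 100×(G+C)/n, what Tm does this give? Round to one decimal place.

Length n = 41. Counting bases: G=8, C=16, T=9, A=8
G+C = 24, so %GC = 24/41 × 100 = 58.537%
Salt term: 16.6 × (-0.171) = -2.839
GC term: 0.41 × 58.537 = 24; length term: −675/41 = −16.463
Tm = 81.5 + (-2.839) + 24 − 16.463 = 86.198 → 86.2°C

86.2°C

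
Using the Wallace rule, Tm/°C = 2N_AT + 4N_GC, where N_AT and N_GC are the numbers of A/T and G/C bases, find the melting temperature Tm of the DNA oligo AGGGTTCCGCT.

36°C

G=4, C=3, T=3, A=1
So N_AT = 4 and N_GC = 7.
Tm = 2×4 + 4×7 = 36°C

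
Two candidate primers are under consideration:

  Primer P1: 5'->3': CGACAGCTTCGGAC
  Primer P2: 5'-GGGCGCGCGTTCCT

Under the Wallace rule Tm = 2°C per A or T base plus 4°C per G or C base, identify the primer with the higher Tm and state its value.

Primer P2, 50°C

Primer P1: A+T=5, G+C=9 → Tm = 2(5)+4(9) = 46°C
Primer P2: A+T=3, G+C=11 → Tm = 2(3)+4(11) = 50°C
46°C vs 50°C → primer P2 is higher.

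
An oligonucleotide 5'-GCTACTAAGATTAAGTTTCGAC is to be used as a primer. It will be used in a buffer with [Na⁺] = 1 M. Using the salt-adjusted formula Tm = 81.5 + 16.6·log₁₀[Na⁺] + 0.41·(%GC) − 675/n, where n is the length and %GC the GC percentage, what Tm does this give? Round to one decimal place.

65.7°C

Length n = 22. Scanning the sequence gives C=4, T=7, A=7, G=4.
G+C = 8, so %GC = 8/22 × 100 = 36.364%
Salt term: 16.6 × (0) = 0
GC term: 0.41 × 36.364 = 14.909; length term: −675/22 = −30.682
Tm = 81.5 + (0) + 14.909 − 30.682 = 65.727 → 65.7°C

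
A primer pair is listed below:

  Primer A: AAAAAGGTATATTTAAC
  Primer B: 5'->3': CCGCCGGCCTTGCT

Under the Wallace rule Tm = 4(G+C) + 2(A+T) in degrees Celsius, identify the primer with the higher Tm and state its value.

Primer A: A+T=14, G+C=3 → Tm = 2(14)+4(3) = 40°C
Primer B: A+T=3, G+C=11 → Tm = 2(3)+4(11) = 50°C
40°C vs 50°C → primer B is higher.

Primer B, 50°C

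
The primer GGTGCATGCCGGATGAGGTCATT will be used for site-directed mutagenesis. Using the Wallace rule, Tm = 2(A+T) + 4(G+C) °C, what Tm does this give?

Base counts: C=4, G=9, A=4, T=6
So N_AT = 10 and N_GC = 13.
Tm = 2×10 + 4×13 = 72°C

72°C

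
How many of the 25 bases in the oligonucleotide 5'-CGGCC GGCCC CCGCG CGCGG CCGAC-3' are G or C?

24

Scanning the sequence gives C=14, T=0, A=1, G=10.
Total G or C: 10 + 14 = 24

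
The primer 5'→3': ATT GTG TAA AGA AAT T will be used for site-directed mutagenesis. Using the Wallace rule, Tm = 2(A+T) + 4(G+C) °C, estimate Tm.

Counting bases: T=6, G=3, A=7, C=0
A+T = 13, G+C = 3
Tm = 2×13 + 4×3 = 38°C

38°C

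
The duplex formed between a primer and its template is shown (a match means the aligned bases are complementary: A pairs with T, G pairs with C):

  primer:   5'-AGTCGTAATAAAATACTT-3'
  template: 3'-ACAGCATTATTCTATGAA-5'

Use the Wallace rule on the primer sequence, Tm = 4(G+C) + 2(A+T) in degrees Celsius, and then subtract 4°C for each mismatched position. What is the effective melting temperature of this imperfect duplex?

Primer base counts: A=8, T=6, G=2, C=2 → A+T=14, G+C=4
Perfect-match Tm = 2(14) + 4(4) = 28 + 16 = 44°C
Mismatches (positions where the bases are not complementary): 2 (at positions 1, 12)
Effective Tm = 44 − 2×4 = 44 − 8 = 36°C

36°C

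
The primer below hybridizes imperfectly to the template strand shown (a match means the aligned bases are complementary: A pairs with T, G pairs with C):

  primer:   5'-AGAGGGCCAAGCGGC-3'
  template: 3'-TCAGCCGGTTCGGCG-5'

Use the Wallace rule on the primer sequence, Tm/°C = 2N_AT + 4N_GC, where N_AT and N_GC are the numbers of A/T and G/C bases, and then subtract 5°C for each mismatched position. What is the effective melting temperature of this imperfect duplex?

37°C

Primer base counts: A=4, T=0, G=7, C=4 → A+T=4, G+C=11
Perfect-match Tm = 2(4) + 4(11) = 8 + 44 = 52°C
Mismatches (positions where the bases are not complementary): 3 (at positions 3, 4, 13)
Effective Tm = 52 − 3×5 = 52 − 15 = 37°C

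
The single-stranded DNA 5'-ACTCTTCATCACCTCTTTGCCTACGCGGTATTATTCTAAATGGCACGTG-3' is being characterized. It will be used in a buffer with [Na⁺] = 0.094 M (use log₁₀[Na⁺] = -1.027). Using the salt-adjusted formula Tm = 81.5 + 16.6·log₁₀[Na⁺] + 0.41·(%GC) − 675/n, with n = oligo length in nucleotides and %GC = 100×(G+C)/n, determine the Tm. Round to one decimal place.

Length n = 49. Counting bases: A=10, G=8, C=14, T=17
G+C = 22, so %GC = 22/49 × 100 = 44.898%
Salt term: 16.6 × (-1.027) = -17.048
GC term: 0.41 × 44.898 = 18.408; length term: −675/49 = −13.776
Tm = 81.5 + (-17.048) + 18.408 − 13.776 = 69.084 → 69.1°C

69.1°C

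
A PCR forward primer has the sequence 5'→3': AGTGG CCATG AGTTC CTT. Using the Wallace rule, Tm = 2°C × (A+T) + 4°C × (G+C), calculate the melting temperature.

C=4, G=5, T=6, A=3
AT pairs contribute 9, GC pairs contribute 9.
Tm = 2×9 + 4×9 = 54°C

54°C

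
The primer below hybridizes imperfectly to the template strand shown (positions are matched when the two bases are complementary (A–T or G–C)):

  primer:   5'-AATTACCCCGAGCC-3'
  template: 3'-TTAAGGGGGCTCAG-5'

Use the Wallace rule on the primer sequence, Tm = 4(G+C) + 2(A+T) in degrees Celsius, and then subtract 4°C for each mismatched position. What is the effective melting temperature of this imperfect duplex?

36°C

Primer base counts: A=4, T=2, G=2, C=6 → A+T=6, G+C=8
Perfect-match Tm = 2(6) + 4(8) = 12 + 32 = 44°C
Mismatches (positions where the bases are not complementary): 2 (at positions 5, 13)
Effective Tm = 44 − 2×4 = 44 − 8 = 36°C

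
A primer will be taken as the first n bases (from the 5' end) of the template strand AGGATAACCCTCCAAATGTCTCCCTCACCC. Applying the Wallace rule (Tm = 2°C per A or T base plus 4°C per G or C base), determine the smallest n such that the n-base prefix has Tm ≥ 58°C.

First 19 bases: AGGATAACCCTCCAAATGT → Tm = 54°C (< 58°C)
First 20 bases: AGGATAACCCTCCAAATGTC → Tm = 58°C (≥ 58°C)
Each additional base adds 2°C (A/T) or 4°C (G/C), so Tm is non-decreasing in n; n = 20 is the first length to reach 58°C.

n = 20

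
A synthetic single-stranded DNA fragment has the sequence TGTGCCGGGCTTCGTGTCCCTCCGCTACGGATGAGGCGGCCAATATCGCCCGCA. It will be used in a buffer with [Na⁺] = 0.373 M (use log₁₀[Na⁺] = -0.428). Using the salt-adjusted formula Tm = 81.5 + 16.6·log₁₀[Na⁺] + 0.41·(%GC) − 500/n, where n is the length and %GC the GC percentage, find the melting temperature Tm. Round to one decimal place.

92.5°C

Length n = 54. Base counts: T=11, C=19, A=7, G=17
G+C = 36, so %GC = 36/54 × 100 = 66.667%
Salt term: 16.6 × (-0.428) = -7.105
GC term: 0.41 × 66.667 = 27.333; length term: −500/54 = −9.259
Tm = 81.5 + (-7.105) + 27.333 − 9.259 = 92.469 → 92.5°C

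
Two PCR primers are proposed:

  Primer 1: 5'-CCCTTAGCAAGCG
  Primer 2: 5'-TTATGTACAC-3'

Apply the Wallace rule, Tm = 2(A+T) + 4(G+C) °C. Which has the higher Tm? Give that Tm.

Primer 1, 42°C

Primer 1: A+T=5, G+C=8 → Tm = 2(5)+4(8) = 42°C
Primer 2: A+T=7, G+C=3 → Tm = 2(7)+4(3) = 26°C
42°C vs 26°C → primer 1 is higher.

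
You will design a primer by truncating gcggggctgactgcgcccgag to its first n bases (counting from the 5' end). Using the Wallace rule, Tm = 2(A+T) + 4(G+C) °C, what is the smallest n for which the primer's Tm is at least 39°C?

n = 11

First 10 bases: GCGGGGCTGA → Tm = 36°C (< 39°C)
First 11 bases: GCGGGGCTGAC → Tm = 40°C (≥ 39°C)
Each additional base adds 2°C (A/T) or 4°C (G/C), so Tm is non-decreasing in n; n = 11 is the first length to reach 39°C.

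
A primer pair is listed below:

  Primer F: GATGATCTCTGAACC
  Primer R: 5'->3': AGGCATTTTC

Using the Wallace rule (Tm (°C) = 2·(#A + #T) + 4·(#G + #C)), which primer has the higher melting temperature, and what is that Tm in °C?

Primer F: A+T=8, G+C=7 → Tm = 2(8)+4(7) = 44°C
Primer R: A+T=6, G+C=4 → Tm = 2(6)+4(4) = 28°C
44°C vs 28°C → primer F is higher.

Primer F, 44°C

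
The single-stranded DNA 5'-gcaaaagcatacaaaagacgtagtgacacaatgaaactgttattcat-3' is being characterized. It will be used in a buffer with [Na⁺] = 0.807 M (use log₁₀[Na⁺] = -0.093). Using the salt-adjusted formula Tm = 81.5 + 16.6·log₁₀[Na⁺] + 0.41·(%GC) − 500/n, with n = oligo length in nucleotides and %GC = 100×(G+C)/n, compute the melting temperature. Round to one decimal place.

83.3°C

Length n = 47. C=8, A=21, T=10, G=8
G+C = 16, so %GC = 16/47 × 100 = 34.043%
Salt term: 16.6 × (-0.093) = -1.544
GC term: 0.41 × 34.043 = 13.958; length term: −500/47 = −10.638
Tm = 81.5 + (-1.544) + 13.958 − 10.638 = 83.276 → 83.3°C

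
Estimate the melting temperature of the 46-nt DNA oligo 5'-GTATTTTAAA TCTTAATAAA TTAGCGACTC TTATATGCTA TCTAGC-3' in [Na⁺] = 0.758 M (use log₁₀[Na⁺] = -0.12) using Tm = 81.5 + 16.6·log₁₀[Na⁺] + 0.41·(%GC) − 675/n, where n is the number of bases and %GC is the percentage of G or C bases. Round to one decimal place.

75.5°C

Length n = 46. Base counts: C=7, A=15, T=19, G=5
G+C = 12, so %GC = 12/46 × 100 = 26.087%
Salt term: 16.6 × (-0.12) = -1.992
GC term: 0.41 × 26.087 = 10.696; length term: −675/46 = −14.674
Tm = 81.5 + (-1.992) + 10.696 − 14.674 = 75.53 → 75.5°C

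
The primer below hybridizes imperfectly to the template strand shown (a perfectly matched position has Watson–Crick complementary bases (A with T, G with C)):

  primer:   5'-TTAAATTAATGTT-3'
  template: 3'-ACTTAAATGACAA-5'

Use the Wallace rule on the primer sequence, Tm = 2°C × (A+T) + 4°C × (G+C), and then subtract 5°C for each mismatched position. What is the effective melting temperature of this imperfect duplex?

Primer base counts: A=5, T=7, G=1, C=0 → A+T=12, G+C=1
Perfect-match Tm = 2(12) + 4(1) = 24 + 4 = 28°C
Mismatches (positions where the bases are not complementary): 3 (at positions 2, 5, 9)
Effective Tm = 28 − 3×5 = 28 − 15 = 13°C

13°C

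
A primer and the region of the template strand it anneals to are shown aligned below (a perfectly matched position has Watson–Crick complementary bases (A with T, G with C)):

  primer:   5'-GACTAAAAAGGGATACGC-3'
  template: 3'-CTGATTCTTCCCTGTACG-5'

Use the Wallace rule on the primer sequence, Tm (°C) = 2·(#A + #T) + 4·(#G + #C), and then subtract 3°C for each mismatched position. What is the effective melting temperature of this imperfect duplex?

43°C

Primer base counts: A=8, T=2, G=5, C=3 → A+T=10, G+C=8
Perfect-match Tm = 2(10) + 4(8) = 20 + 32 = 52°C
Mismatches (positions where the bases are not complementary): 3 (at positions 7, 14, 16)
Effective Tm = 52 − 3×3 = 52 − 9 = 43°C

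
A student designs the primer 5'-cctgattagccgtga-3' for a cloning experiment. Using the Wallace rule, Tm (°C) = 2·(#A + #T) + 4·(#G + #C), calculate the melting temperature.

46°C

Base counts: C=4, T=4, A=3, G=4
AT pairs contribute 7, GC pairs contribute 8.
Tm = 2(7) + 4(8) = 14 + 32 = 46°C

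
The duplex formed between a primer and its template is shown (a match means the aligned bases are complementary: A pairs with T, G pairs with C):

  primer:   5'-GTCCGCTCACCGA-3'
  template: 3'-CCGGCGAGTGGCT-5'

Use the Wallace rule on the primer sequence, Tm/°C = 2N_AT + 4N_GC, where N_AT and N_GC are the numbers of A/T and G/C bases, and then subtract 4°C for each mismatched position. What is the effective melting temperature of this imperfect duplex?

Primer base counts: A=2, T=2, G=3, C=6 → A+T=4, G+C=9
Perfect-match Tm = 2(4) + 4(9) = 8 + 36 = 44°C
Mismatches (positions where the bases are not complementary): 1 (at position 2)
Effective Tm = 44 − 1×4 = 44 − 4 = 40°C

40°C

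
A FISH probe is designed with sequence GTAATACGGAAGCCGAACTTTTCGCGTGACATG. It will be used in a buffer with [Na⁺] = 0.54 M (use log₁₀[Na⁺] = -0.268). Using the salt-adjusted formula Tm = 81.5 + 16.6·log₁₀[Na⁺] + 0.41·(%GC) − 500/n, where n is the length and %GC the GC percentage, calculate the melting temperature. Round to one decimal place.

81.8°C

Length n = 33. Scanning the sequence gives T=8, C=7, G=9, A=9.
G+C = 16, so %GC = 16/33 × 100 = 48.485%
Salt term: 16.6 × (-0.268) = -4.449
GC term: 0.41 × 48.485 = 19.879; length term: −500/33 = −15.152
Tm = 81.5 + (-4.449) + 19.879 − 15.152 = 81.778 → 81.8°C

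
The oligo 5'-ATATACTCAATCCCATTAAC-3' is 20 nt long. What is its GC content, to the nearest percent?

C=6, G=0, T=6, A=8
G+C = 0 + 6 = 6 out of 20 bases
%GC = 6/20 × 100 = 30% ≈ 30%

30%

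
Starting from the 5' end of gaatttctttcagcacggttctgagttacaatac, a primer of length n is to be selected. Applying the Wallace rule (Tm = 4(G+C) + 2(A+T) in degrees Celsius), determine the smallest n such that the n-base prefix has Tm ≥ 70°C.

n = 25

First 24 bases: GAATTTCTTTCAGCACGGTTCTGA → Tm = 68°C (< 70°C)
First 25 bases: GAATTTCTTTCAGCACGGTTCTGAG → Tm = 72°C (≥ 70°C)
Since every base adds ≥2°C, Tm only increases with n, so the threshold is first crossed at n = 25.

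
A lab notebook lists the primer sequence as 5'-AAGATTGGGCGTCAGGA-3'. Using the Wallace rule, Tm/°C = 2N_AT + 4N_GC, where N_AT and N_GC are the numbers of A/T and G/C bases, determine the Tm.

Scanning the sequence gives G=7, A=5, C=2, T=3.
AT pairs contribute 8, GC pairs contribute 9.
Tm = 4·9 + 2·8 = 36 + 16 = 52°C

52°C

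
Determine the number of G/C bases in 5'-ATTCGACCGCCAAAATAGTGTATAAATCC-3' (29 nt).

G=4, T=7, C=7, A=11
Total G or C: 4 + 7 = 11

11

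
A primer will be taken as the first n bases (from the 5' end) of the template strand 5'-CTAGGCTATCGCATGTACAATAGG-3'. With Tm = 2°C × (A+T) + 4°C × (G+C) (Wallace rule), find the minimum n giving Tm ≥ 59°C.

First 20 bases: CTAGGCTATCGCATGTACAA → Tm = 58°C (< 59°C)
First 21 bases: CTAGGCTATCGCATGTACAAT → Tm = 60°C (≥ 59°C)
Each additional base adds 2°C (A/T) or 4°C (G/C), so Tm is non-decreasing in n; n = 21 is the first length to reach 59°C.

n = 21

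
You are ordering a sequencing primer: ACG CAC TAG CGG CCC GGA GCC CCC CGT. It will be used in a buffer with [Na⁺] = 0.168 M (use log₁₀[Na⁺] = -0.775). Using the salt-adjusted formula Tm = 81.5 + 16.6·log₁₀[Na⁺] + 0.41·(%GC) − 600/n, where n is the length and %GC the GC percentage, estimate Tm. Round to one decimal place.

78.3°C

Length n = 27. Scanning the sequence gives T=2, A=4, C=13, G=8.
G+C = 21, so %GC = 21/27 × 100 = 77.778%
Salt term: 16.6 × (-0.775) = -12.865
GC term: 0.41 × 77.778 = 31.889; length term: −600/27 = −22.222
Tm = 81.5 + (-12.865) + 31.889 − 22.222 = 78.302 → 78.3°C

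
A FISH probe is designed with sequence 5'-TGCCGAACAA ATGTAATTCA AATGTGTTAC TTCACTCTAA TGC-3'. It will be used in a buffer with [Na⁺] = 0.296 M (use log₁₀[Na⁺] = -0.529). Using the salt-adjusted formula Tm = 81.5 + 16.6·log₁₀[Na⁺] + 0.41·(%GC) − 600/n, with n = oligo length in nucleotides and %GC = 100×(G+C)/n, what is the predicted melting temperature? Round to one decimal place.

Length n = 43. Scanning the sequence gives A=14, C=9, T=14, G=6.
G+C = 15, so %GC = 15/43 × 100 = 34.884%
Salt term: 16.6 × (-0.529) = -8.781
GC term: 0.41 × 34.884 = 14.302; length term: −600/43 = −13.953
Tm = 81.5 + (-8.781) + 14.302 − 13.953 = 73.068 → 73.1°C

73.1°C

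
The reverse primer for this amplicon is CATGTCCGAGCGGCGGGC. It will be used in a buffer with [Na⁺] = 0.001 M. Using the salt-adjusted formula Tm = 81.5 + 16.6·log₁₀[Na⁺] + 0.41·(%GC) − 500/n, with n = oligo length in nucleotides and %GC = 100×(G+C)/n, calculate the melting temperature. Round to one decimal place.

Length n = 18. Scanning the sequence gives G=8, C=6, T=2, A=2.
G+C = 14, so %GC = 14/18 × 100 = 77.778%
Salt term: 16.6 × (-3) = -49.8
GC term: 0.41 × 77.778 = 31.889; length term: −500/18 = −27.778
Tm = 81.5 + (-49.8) + 31.889 − 27.778 = 35.811 → 35.8°C

35.8°C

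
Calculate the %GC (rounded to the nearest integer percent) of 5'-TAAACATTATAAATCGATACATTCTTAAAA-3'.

17%

Scanning the sequence gives A=15, G=1, T=10, C=4.
G+C = 1 + 4 = 5 out of 30 bases
%GC = 5/30 × 100 = 16.67% ≈ 17%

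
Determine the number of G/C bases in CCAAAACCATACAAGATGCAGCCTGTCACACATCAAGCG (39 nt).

Counting bases: T=5, G=6, A=15, C=13
G+C = 6 + 13 = 19

19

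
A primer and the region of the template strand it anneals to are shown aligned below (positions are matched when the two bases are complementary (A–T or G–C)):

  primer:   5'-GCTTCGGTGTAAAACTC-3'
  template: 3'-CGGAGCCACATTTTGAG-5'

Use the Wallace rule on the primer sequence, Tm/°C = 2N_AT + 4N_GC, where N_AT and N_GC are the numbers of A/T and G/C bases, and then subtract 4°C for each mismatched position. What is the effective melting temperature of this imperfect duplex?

46°C

Primer base counts: A=4, T=5, G=4, C=4 → A+T=9, G+C=8
Perfect-match Tm = 2(9) + 4(8) = 18 + 32 = 50°C
Mismatches (positions where the bases are not complementary): 1 (at position 3)
Effective Tm = 50 − 1×4 = 50 − 4 = 46°C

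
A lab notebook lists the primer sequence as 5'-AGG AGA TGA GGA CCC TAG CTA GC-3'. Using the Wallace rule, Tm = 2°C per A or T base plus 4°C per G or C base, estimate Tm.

72°C

G=8, T=3, C=5, A=7
A+T = 10, G+C = 13
Tm = 2(10) + 4(13) = 20 + 52 = 72°C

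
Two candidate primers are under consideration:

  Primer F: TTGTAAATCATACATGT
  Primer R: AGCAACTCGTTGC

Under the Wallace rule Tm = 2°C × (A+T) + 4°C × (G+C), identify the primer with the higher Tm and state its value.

Primer F: A+T=13, G+C=4 → Tm = 2(13)+4(4) = 42°C
Primer R: A+T=6, G+C=7 → Tm = 2(6)+4(7) = 40°C
42°C vs 40°C → primer F is higher.

Primer F, 42°C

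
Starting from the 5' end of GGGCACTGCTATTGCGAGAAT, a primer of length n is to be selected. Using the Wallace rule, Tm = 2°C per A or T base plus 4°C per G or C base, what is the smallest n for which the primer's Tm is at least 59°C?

First 18 bases: GGGCACTGCTATTGCGAG → Tm = 58°C (< 59°C)
First 19 bases: GGGCACTGCTATTGCGAGA → Tm = 60°C (≥ 59°C)
Since every base adds ≥2°C, Tm only increases with n, so the threshold is first crossed at n = 19.

n = 19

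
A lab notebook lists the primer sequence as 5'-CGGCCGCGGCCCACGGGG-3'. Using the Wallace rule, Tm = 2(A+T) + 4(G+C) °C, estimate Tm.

Base counts: A=1, T=0, C=8, G=9
A+T = 1, G+C = 17
Tm = 4·17 + 2·1 = 68 + 2 = 70°C

70°C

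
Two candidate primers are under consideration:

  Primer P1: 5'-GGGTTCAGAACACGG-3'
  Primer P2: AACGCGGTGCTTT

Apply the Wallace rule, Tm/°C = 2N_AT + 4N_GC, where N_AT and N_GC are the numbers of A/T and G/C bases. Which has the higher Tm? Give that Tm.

Primer P1: A+T=6, G+C=9 → Tm = 2(6)+4(9) = 48°C
Primer P2: A+T=6, G+C=7 → Tm = 2(6)+4(7) = 40°C
48°C vs 40°C → primer P1 is higher.

Primer P1, 48°C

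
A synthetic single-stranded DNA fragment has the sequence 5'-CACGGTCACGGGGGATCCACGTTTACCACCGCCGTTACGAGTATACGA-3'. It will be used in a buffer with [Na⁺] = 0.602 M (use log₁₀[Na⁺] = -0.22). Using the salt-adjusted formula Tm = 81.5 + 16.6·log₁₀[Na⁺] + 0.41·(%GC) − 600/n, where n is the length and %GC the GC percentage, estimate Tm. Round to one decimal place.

89.3°C

Length n = 48. Base counts: T=9, A=11, C=15, G=13
G+C = 28, so %GC = 28/48 × 100 = 58.333%
Salt term: 16.6 × (-0.22) = -3.652
GC term: 0.41 × 58.333 = 23.917; length term: −600/48 = −12.5
Tm = 81.5 + (-3.652) + 23.917 − 12.5 = 89.265 → 89.3°C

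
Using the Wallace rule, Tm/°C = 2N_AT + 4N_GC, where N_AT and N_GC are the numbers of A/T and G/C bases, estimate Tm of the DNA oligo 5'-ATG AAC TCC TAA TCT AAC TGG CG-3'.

Scanning the sequence gives G=4, T=6, A=7, C=6.
AT pairs contribute 13, GC pairs contribute 10.
Tm = 4·10 + 2·13 = 40 + 26 = 66°C

66°C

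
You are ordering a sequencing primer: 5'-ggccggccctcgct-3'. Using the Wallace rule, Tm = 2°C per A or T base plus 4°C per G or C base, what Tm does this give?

Counting bases: T=2, C=7, G=5, A=0
AT pairs contribute 2, GC pairs contribute 12.
Tm = 2×2 + 4×12 = 52°C

52°C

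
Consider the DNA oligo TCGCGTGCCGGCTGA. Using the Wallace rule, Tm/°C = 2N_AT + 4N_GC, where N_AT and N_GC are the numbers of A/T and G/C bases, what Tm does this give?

52°C

Base counts: A=1, G=6, T=3, C=5
A+T = 4, G+C = 11
Tm = 4·11 + 2·4 = 44 + 8 = 52°C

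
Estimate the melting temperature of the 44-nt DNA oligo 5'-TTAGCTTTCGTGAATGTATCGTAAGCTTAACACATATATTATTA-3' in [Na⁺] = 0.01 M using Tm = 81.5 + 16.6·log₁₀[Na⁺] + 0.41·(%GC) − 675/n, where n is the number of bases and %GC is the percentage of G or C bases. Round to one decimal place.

Length n = 44. Scanning the sequence gives G=6, T=18, A=14, C=6.
G+C = 12, so %GC = 12/44 × 100 = 27.273%
Salt term: 16.6 × (-2) = -33.2
GC term: 0.41 × 27.273 = 11.182; length term: −675/44 = −15.341
Tm = 81.5 + (-33.2) + 11.182 − 15.341 = 44.141 → 44.1°C

44.1°C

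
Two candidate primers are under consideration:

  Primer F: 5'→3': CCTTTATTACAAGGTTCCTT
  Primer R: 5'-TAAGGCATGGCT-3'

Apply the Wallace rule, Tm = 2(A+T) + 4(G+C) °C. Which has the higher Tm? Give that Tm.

Primer F, 54°C

Primer F: A+T=13, G+C=7 → Tm = 2(13)+4(7) = 54°C
Primer R: A+T=6, G+C=6 → Tm = 2(6)+4(6) = 36°C
54°C vs 36°C → primer F is higher.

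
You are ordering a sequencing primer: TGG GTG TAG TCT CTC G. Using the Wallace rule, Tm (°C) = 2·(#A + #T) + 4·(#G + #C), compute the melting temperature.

50°C

Base counts: G=6, C=3, T=6, A=1
AT pairs contribute 7, GC pairs contribute 9.
Tm = 2×7 + 4×9 = 50°C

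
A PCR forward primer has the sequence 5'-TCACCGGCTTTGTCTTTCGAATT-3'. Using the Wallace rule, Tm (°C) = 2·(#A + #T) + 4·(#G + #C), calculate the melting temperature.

66°C

Base counts: C=6, A=3, T=10, G=4
AT pairs contribute 13, GC pairs contribute 10.
Tm = 2×13 + 4×10 = 66°C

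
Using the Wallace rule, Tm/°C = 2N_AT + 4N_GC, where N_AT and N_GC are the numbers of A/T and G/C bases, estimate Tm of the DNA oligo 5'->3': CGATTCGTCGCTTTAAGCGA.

60°C

C=5, A=4, G=5, T=6
A+T = 10, G+C = 10
Tm = 4·10 + 2·10 = 40 + 20 = 60°C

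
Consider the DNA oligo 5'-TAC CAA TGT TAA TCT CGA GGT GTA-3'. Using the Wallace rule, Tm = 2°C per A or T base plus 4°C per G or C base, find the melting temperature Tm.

66°C

C=4, G=5, T=8, A=7
So N_AT = 15 and N_GC = 9.
Tm = 2(15) + 4(9) = 30 + 36 = 66°C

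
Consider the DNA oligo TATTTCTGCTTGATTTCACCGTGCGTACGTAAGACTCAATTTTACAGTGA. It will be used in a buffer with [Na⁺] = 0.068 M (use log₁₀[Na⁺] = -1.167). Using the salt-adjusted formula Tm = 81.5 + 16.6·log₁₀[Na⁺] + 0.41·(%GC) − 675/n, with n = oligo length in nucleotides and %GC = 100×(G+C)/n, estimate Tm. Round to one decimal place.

64.2°C

Length n = 50. Scanning the sequence gives C=10, T=19, A=12, G=9.
G+C = 19, so %GC = 19/50 × 100 = 38%
Salt term: 16.6 × (-1.167) = -19.372
GC term: 0.41 × 38 = 15.58; length term: −675/50 = −13.5
Tm = 81.5 + (-19.372) + 15.58 − 13.5 = 64.208 → 64.2°C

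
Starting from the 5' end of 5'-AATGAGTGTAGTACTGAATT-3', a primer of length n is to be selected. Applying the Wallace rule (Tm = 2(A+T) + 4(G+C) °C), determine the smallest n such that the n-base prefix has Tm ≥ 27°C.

First 10 bases: AATGAGTGTA → Tm = 26°C (< 27°C)
First 11 bases: AATGAGTGTAG → Tm = 30°C (≥ 27°C)
Since every base adds ≥2°C, Tm only increases with n, so the threshold is first crossed at n = 11.

n = 11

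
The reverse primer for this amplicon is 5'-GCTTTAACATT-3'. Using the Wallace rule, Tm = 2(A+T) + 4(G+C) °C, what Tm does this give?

28°C

T=5, C=2, A=3, G=1
A+T = 8, G+C = 3
Tm = 2×8 + 4×3 = 28°C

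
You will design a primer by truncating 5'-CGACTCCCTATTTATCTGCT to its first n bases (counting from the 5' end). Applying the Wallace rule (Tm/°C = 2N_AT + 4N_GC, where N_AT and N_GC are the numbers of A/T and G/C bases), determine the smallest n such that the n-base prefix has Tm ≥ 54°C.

n = 19

First 18 bases: CGACTCCCTATTTATCTG → Tm = 52°C (< 54°C)
First 19 bases: CGACTCCCTATTTATCTGC → Tm = 56°C (≥ 54°C)
Since every base adds ≥2°C, Tm only increases with n, so the threshold is first crossed at n = 19.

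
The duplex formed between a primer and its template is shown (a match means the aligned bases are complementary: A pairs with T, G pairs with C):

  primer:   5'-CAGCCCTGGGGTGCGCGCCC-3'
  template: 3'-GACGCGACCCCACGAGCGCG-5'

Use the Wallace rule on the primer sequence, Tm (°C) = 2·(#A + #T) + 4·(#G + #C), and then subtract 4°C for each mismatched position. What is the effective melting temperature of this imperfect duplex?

58°C

Primer base counts: A=1, T=2, G=8, C=9 → A+T=3, G+C=17
Perfect-match Tm = 2(3) + 4(17) = 6 + 68 = 74°C
Mismatches (positions where the bases are not complementary): 4 (at positions 2, 5, 15, 19)
Effective Tm = 74 − 4×4 = 74 − 16 = 58°C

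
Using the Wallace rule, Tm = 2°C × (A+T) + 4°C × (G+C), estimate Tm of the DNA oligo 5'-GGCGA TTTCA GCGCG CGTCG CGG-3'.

80°C

Base counts: C=7, T=4, G=10, A=2
AT pairs contribute 6, GC pairs contribute 17.
Tm = 4·17 + 2·6 = 68 + 12 = 80°C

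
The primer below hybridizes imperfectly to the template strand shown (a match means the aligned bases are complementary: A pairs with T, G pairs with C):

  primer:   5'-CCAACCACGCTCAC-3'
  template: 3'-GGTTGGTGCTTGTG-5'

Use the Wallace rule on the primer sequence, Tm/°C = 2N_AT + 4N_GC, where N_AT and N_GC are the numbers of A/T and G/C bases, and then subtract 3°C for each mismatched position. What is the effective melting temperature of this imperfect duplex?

40°C

Primer base counts: A=4, T=1, G=1, C=8 → A+T=5, G+C=9
Perfect-match Tm = 2(5) + 4(9) = 10 + 36 = 46°C
Mismatches (positions where the bases are not complementary): 2 (at positions 10, 11)
Effective Tm = 46 − 2×3 = 46 − 6 = 40°C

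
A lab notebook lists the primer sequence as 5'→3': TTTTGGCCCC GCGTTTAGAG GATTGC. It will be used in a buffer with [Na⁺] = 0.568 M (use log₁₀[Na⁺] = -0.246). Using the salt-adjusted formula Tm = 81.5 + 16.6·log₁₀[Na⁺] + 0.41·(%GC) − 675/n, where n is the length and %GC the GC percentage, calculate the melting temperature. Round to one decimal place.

Length n = 26. Base counts: A=3, C=6, G=8, T=9
G+C = 14, so %GC = 14/26 × 100 = 53.846%
Salt term: 16.6 × (-0.246) = -4.084
GC term: 0.41 × 53.846 = 22.077; length term: −675/26 = −25.962
Tm = 81.5 + (-4.084) + 22.077 − 25.962 = 73.531 → 73.5°C

73.5°C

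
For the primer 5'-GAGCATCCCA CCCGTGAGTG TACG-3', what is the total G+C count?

15

Base counts: A=5, T=4, G=7, C=8
G+C = 7 + 8 = 15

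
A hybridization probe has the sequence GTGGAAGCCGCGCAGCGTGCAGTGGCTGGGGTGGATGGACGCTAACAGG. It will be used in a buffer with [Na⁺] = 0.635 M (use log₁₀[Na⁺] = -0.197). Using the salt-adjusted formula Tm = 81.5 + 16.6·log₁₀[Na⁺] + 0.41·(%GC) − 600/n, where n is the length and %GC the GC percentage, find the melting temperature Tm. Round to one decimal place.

93.6°C

Length n = 49. Counting bases: T=7, A=9, G=23, C=10
G+C = 33, so %GC = 33/49 × 100 = 67.347%
Salt term: 16.6 × (-0.197) = -3.27
GC term: 0.41 × 67.347 = 27.612; length term: −600/49 = −12.245
Tm = 81.5 + (-3.27) + 27.612 − 12.245 = 93.597 → 93.6°C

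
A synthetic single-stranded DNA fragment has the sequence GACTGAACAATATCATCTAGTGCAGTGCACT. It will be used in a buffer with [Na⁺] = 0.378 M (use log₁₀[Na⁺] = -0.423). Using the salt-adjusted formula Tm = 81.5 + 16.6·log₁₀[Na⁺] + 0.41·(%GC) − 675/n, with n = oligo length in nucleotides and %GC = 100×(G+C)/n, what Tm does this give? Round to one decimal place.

Length n = 31. Counting bases: C=7, A=10, G=6, T=8
G+C = 13, so %GC = 13/31 × 100 = 41.935%
Salt term: 16.6 × (-0.423) = -7.022
GC term: 0.41 × 41.935 = 17.193; length term: −675/31 = −21.774
Tm = 81.5 + (-7.022) + 17.193 − 21.774 = 69.897 → 69.9°C

69.9°C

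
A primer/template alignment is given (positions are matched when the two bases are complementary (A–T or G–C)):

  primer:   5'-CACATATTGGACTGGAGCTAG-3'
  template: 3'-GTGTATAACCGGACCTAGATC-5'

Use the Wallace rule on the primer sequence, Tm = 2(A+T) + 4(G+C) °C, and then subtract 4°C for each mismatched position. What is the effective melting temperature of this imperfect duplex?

Primer base counts: A=6, T=5, G=6, C=4 → A+T=11, G+C=10
Perfect-match Tm = 2(11) + 4(10) = 22 + 40 = 62°C
Mismatches (positions where the bases are not complementary): 2 (at positions 11, 17)
Effective Tm = 62 − 2×4 = 62 − 8 = 54°C

54°C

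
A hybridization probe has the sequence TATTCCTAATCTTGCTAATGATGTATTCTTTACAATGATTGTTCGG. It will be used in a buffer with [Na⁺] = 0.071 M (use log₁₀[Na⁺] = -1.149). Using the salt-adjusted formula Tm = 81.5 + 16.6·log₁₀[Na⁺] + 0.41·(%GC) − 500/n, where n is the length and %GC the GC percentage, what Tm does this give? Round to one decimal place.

64.0°C

Length n = 46. Counting bases: G=7, A=11, C=7, T=21
G+C = 14, so %GC = 14/46 × 100 = 30.435%
Salt term: 16.6 × (-1.149) = -19.073
GC term: 0.41 × 30.435 = 12.478; length term: −500/46 = −10.87
Tm = 81.5 + (-19.073) + 12.478 − 10.87 = 64.035 → 64.0°C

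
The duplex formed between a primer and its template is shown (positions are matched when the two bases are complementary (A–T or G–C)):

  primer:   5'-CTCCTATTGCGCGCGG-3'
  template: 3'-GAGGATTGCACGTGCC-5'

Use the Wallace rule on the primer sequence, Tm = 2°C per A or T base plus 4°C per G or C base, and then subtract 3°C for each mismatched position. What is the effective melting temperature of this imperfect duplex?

42°C

Primer base counts: A=1, T=4, G=5, C=6 → A+T=5, G+C=11
Perfect-match Tm = 2(5) + 4(11) = 10 + 44 = 54°C
Mismatches (positions where the bases are not complementary): 4 (at positions 7, 8, 10, 13)
Effective Tm = 54 − 4×3 = 54 − 12 = 42°C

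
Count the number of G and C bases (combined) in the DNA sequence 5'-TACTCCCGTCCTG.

Counting bases: C=6, G=2, A=1, T=4
G+C = 2 + 6 = 8

8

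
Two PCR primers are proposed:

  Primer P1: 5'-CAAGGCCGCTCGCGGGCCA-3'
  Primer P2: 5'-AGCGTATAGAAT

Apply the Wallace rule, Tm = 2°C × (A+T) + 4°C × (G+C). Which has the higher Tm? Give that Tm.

Primer P1, 68°C

Primer P1: A+T=4, G+C=15 → Tm = 2(4)+4(15) = 68°C
Primer P2: A+T=8, G+C=4 → Tm = 2(8)+4(4) = 32°C
68°C vs 32°C → primer P1 is higher.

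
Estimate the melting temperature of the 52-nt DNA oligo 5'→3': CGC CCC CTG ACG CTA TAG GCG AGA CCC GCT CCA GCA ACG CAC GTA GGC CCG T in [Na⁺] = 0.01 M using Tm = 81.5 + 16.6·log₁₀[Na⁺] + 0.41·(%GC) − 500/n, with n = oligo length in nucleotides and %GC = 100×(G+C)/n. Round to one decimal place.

67.1°C

Length n = 52. T=6, C=22, G=14, A=10
G+C = 36, so %GC = 36/52 × 100 = 69.231%
Salt term: 16.6 × (-2) = -33.2
GC term: 0.41 × 69.231 = 28.385; length term: −500/52 = −9.615
Tm = 81.5 + (-33.2) + 28.385 − 9.615 = 67.07 → 67.1°C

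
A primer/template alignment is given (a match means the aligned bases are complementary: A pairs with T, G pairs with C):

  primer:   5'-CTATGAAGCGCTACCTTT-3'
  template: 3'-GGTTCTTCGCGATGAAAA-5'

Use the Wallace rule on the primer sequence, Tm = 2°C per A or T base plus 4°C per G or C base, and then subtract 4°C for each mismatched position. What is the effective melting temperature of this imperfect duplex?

40°C

Primer base counts: A=4, T=6, G=3, C=5 → A+T=10, G+C=8
Perfect-match Tm = 2(10) + 4(8) = 20 + 32 = 52°C
Mismatches (positions where the bases are not complementary): 3 (at positions 2, 4, 15)
Effective Tm = 52 − 3×4 = 52 − 12 = 40°C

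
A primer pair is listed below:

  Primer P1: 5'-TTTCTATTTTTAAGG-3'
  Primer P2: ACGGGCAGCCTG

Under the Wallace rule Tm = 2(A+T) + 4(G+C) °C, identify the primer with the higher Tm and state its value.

Primer P2, 42°C

Primer P1: A+T=12, G+C=3 → Tm = 2(12)+4(3) = 36°C
Primer P2: A+T=3, G+C=9 → Tm = 2(3)+4(9) = 42°C
36°C vs 42°C → primer P2 is higher.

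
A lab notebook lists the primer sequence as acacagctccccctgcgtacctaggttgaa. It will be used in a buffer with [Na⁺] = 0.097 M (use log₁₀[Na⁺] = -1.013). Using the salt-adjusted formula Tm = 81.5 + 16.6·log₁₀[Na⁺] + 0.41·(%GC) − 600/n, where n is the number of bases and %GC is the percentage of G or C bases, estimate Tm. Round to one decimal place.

Length n = 30. A=7, T=6, C=11, G=6
G+C = 17, so %GC = 17/30 × 100 = 56.667%
Salt term: 16.6 × (-1.013) = -16.816
GC term: 0.41 × 56.667 = 23.233; length term: −600/30 = −20
Tm = 81.5 + (-16.816) + 23.233 − 20 = 67.917 → 67.9°C

67.9°C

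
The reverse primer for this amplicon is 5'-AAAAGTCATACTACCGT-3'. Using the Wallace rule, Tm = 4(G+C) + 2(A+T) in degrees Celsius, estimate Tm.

46°C

Scanning the sequence gives C=4, G=2, T=4, A=7.
AT pairs contribute 11, GC pairs contribute 6.
Tm = 2×11 + 4×6 = 46°C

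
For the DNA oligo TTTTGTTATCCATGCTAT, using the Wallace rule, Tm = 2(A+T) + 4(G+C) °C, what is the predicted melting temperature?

46°C

Counting bases: A=3, C=3, T=10, G=2
AT pairs contribute 13, GC pairs contribute 5.
Tm = 2×13 + 4×5 = 46°C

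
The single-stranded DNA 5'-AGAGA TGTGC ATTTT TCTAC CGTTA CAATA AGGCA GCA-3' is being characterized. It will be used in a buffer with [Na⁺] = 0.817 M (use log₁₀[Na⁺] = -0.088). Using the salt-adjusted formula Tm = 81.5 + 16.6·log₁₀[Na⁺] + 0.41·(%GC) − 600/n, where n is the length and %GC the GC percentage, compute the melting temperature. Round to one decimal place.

Length n = 38. Counting bases: G=8, T=11, C=7, A=12
G+C = 15, so %GC = 15/38 × 100 = 39.474%
Salt term: 16.6 × (-0.088) = -1.461
GC term: 0.41 × 39.474 = 16.184; length term: −600/38 = −15.789
Tm = 81.5 + (-1.461) + 16.184 − 15.789 = 80.434 → 80.4°C

80.4°C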